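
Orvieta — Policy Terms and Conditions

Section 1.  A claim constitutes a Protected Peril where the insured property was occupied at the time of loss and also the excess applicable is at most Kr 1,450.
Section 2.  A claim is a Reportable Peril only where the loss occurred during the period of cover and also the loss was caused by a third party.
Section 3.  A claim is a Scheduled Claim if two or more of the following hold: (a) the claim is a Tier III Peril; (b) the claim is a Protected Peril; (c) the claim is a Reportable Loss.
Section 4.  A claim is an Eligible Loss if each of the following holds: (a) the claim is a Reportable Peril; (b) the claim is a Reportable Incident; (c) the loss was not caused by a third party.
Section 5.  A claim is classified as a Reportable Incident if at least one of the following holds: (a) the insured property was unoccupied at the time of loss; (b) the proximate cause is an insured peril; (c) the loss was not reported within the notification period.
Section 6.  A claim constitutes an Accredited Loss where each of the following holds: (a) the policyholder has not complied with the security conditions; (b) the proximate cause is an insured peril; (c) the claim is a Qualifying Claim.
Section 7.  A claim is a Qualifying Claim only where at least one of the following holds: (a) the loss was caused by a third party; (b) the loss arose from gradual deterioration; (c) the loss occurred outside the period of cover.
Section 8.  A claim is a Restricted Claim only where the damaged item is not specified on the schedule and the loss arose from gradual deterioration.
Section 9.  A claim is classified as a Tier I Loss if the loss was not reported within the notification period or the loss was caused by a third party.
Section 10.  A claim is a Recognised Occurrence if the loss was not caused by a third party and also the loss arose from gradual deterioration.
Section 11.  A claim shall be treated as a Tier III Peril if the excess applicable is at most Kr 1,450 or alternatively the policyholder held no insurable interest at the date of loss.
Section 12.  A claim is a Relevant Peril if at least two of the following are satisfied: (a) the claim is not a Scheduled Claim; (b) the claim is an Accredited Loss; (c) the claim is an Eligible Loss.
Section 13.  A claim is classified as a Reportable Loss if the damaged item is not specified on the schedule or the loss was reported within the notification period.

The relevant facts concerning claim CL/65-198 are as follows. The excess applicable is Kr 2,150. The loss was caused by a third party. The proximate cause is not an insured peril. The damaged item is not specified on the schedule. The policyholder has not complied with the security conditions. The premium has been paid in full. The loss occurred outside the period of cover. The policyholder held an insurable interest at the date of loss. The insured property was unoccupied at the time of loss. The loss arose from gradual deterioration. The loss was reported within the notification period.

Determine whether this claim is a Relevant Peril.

No

Under section 11: excess applicable: Kr 2,150 ≤ Kr 1,450? no; or the policyholder held no insurable interest at the date of loss? no. So the claim is not a Tier III Peril.
Under section 1: the insured property was occupied at the time of loss? no; and excess applicable: Kr 2,150 ≤ Kr 1,450? no. So the claim is not a Protected Peril.
Under section 13: the damaged item is not specified on the schedule? yes; or the loss was reported within the notification period? yes. So the claim is a Reportable Loss.
Under section 3: Tier III Peril (section 11)? no; Protected Peril (section 1)? no; Reportable Loss (section 13)? yes — 1 of 3 hold (need ≥2) → not satisfied.
Under section 7: the loss was caused by a third party? yes; or the loss arose from gradual deterioration? yes; or the loss occurred outside the period of cover? yes. So the claim is a Qualifying Claim.
Under section 6: the policyholder has not complied with the security conditions? yes; and the proximate cause is an insured peril? no; and Qualifying Claim (section 7)? yes. So the claim is not an Accredited Loss.
Under section 2: the loss occurred during the period of cover? no; and the loss was caused by a third party? yes. So the claim is not a Reportable Peril.
Under section 5: the insured property was unoccupied at the time of loss? yes; or the proximate cause is an insured peril? no; or the loss was not reported within the notification period? no. So the claim is a Reportable Incident.
Under section 4: Reportable Peril (section 2)? no; and Reportable Incident (section 5)? yes; and the loss was not caused by a third party? no. So the claim is not an Eligible Loss.
Under section 12: not a Scheduled Claim (section 3)? yes; Accredited Loss (section 6)? no; Eligible Loss (section 4)? no — 1 of 3 hold (need ≥2) → not satisfied.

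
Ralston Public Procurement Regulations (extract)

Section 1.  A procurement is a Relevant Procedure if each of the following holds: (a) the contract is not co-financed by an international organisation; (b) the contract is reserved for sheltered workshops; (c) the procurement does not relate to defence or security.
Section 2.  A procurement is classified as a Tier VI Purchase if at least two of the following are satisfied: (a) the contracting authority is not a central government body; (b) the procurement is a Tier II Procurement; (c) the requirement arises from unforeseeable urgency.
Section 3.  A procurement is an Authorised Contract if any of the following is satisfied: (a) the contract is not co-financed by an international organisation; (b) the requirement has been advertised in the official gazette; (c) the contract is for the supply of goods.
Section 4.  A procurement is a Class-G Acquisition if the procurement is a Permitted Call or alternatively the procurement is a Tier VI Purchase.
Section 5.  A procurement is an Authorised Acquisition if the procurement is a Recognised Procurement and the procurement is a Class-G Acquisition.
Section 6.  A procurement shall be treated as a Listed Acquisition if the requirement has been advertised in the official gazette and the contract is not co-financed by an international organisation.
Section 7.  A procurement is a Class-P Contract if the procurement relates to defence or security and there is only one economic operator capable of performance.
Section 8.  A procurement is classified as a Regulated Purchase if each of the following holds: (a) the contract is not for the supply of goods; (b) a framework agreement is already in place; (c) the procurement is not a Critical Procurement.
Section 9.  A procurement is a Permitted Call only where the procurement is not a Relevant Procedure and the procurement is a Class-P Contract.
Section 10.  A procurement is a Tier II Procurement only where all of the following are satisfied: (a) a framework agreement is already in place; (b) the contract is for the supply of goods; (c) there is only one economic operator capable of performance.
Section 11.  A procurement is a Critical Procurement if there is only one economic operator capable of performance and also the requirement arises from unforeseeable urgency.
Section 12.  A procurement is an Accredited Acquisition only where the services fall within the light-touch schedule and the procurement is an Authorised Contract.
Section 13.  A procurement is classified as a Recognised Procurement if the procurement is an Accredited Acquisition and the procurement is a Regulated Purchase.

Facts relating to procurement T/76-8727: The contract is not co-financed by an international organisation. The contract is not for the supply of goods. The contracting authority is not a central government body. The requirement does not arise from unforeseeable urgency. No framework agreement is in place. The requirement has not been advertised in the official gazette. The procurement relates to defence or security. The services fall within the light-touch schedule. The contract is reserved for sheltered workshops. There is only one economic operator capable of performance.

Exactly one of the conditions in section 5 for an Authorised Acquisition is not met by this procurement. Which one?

section 3 — Authorised Contract: [the contract is not co-financed by an international organisation? yes] OR [the requirement has been advertised in the official gazette? no] OR [the contract is for the supply of goods? no] → satisfied.
section 12 — Accredited Acquisition: [the services fall within the light-touch schedule? yes] AND [Authorised Contract (section 3)? yes] → satisfied.
section 11 — Critical Procurement: [there is only one economic operator capable of performance? yes] AND [the requirement arises from unforeseeable urgency? no] → not satisfied.
section 8 — Regulated Purchase: [the contract is not for the supply of goods? yes] AND [a framework agreement is already in place? no] AND [not a Critical Procurement (section 11)? yes] → not satisfied.
section 13 — Recognised Procurement: [Accredited Acquisition (section 12)? yes] AND [Regulated Purchase (section 8)? no] → not satisfied.
section 1 — Relevant Procedure: [the contract is not co-financed by an international organisation? yes] AND [the contract is reserved for sheltered workshops? yes] AND [the procurement does not relate to defence or security? no] → not satisfied.
section 7 — Class-P Contract: [the procurement relates to defence or security? yes] AND [there is only one economic operator capable of performance? yes] → satisfied.
section 9 — Permitted Call: [not a Relevant Procedure (section 1)? yes] AND [Class-P Contract (section 7)? yes] → satisfied.
section 10 — Tier II Procurement: [a framework agreement is already in place? no] AND [the contract is for the supply of goods? no] AND [there is only one economic operator capable of performance? yes] → not satisfied.
section 2 — Tier VI Purchase: the contracting authority is not a central government body? yes; Tier II Procurement (section 10)? no; the requirement arises from unforeseeable urgency? no — 1 of 3 hold (need ≥2) → not satisfied.
section 4 — Class-G Acquisition: [Permitted Call (section 9)? yes] OR [Tier VI Purchase (section 2)? no] → satisfied.
section 5 — Authorised Acquisition: [Recognised Procurement (section 13)? no] AND [Class-G Acquisition (section 4)? yes] → not satisfied.

Recognised Procurement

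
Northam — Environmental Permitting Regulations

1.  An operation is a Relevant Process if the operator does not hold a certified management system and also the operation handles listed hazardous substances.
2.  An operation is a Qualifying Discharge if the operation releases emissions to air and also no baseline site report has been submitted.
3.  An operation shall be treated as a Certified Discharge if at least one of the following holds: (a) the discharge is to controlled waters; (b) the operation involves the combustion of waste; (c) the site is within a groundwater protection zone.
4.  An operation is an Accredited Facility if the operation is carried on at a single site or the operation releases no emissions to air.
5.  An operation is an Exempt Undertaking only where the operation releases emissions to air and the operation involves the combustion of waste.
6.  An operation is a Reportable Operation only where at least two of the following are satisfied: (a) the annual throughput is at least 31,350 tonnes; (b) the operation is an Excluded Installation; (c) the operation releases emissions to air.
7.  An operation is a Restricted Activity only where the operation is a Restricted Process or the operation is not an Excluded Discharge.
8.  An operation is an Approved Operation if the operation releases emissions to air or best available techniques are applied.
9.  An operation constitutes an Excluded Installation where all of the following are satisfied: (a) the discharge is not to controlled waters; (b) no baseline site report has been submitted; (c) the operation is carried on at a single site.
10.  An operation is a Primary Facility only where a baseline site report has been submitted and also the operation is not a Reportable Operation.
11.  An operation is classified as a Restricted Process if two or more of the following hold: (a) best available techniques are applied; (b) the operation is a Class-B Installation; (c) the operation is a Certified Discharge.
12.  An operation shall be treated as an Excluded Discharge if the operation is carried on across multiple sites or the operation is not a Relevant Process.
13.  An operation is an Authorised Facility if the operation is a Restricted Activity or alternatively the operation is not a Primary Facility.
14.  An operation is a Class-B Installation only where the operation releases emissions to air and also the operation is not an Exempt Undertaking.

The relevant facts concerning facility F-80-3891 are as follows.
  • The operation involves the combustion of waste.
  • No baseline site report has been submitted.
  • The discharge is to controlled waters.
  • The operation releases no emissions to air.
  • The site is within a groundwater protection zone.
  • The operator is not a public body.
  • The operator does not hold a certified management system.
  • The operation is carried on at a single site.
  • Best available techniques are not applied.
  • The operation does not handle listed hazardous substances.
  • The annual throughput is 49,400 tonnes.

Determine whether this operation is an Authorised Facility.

paragraph 5 — Exempt Undertaking: [the operation releases emissions to air? no] AND [the operation involves the combustion of waste? yes] → not satisfied.
paragraph 14 — Class-B Installation: [the operation releases emissions to air? no] AND [not an Exempt Undertaking (paragraph 5)? yes] → not satisfied.
paragraph 3 — Certified Discharge: [the discharge is to controlled waters? yes] OR [the operation involves the combustion of waste? yes] OR [the site is within a groundwater protection zone? yes] → satisfied.
paragraph 11 — Restricted Process: best available techniques are applied? no; Class-B Installation (paragraph 14)? no; Certified Discharge (paragraph 3)? yes — 1 of 3 hold (need ≥2) → not satisfied.
paragraph 1 — Relevant Process: [the operator does not hold a certified management system? yes] AND [the operation handles listed hazardous substances? no] → not satisfied.
paragraph 12 — Excluded Discharge: [the operation is carried on across multiple sites? no] OR [not a Relevant Process (paragraph 1)? yes] → satisfied.
paragraph 7 — Restricted Activity: [Restricted Process (paragraph 11)? no] OR [not an Excluded Discharge (paragraph 12)? no] → not satisfied.
paragraph 9 — Excluded Installation: [the discharge is not to controlled waters? no] AND [no baseline site report has been submitted? yes] AND [the operation is carried on at a single site? yes] → not satisfied.
paragraph 6 — Reportable Operation: annual throughput: 49,400 tonnes ≥ 31,350 tonnes? yes; Excluded Installation (paragraph 9)? no; the operation releases emissions to air? no — 1 of 3 hold (need ≥2) → not satisfied.
paragraph 10 — Primary Facility: [a baseline site report has been submitted? no] AND [not a Reportable Operation (paragraph 6)? yes] → not satisfied.
paragraph 13 — Authorised Facility: [Restricted Activity (paragraph 7)? no] OR [not a Primary Facility (paragraph 10)? yes] → satisfied.

Yes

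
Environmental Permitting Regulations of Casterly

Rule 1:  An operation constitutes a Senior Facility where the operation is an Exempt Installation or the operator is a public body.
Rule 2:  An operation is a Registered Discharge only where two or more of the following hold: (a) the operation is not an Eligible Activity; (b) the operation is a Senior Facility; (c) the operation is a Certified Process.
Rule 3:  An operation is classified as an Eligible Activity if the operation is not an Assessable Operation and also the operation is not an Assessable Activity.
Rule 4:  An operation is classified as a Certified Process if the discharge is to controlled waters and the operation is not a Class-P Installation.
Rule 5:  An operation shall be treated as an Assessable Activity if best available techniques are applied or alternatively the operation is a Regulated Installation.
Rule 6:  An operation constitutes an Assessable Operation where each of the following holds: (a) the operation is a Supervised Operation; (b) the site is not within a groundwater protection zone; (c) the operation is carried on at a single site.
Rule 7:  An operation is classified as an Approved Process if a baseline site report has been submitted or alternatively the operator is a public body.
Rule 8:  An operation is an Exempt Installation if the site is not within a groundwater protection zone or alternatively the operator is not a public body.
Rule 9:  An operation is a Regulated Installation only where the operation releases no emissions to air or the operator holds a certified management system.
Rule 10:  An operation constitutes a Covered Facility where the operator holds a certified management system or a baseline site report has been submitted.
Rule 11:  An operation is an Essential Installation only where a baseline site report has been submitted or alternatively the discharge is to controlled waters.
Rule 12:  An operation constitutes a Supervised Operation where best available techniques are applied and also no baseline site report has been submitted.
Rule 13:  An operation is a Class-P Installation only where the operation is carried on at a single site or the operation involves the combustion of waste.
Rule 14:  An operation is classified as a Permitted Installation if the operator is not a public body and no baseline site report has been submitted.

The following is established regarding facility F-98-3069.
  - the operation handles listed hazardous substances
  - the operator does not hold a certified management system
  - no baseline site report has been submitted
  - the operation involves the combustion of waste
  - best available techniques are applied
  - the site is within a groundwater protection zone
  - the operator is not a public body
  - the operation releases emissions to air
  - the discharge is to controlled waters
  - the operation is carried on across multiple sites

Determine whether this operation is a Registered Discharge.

Yes

rule 12 — Supervised Operation: [best available techniques are applied? yes] AND [no baseline site report has been submitted? yes] → satisfied.
rule 6 — Assessable Operation: [Supervised Operation (rule 12)? yes] AND [the site is not within a groundwater protection zone? no] AND [the operation is carried on at a single site? no] → not satisfied.
rule 9 — Regulated Installation: [the operation releases no emissions to air? no] OR [the operator holds a certified management system? no] → not satisfied.
rule 5 — Assessable Activity: [best available techniques are applied? yes] OR [Regulated Installation (rule 9)? no] → satisfied.
rule 3 — Eligible Activity: [not an Assessable Operation (rule 6)? yes] AND [not an Assessable Activity (rule 5)? no] → not satisfied.
rule 8 — Exempt Installation: [the site is not within a groundwater protection zone? no] OR [the operator is not a public body? yes] → satisfied.
rule 1 — Senior Facility: [Exempt Installation (rule 8)? yes] OR [the operator is a public body? no] → satisfied.
rule 13 — Class-P Installation: [the operation is carried on at a single site? no] OR [the operation involves the combustion of waste? yes] → satisfied.
rule 4 — Certified Process: [the discharge is to controlled waters? yes] AND [not a Class-P Installation (rule 13)? no] → not satisfied.
rule 2 — Registered Discharge: not an Eligible Activity (rule 3)? yes; Senior Facility (rule 1)? yes; Certified Process (rule 4)? no — 2 of 3 hold (need ≥2) → satisfied.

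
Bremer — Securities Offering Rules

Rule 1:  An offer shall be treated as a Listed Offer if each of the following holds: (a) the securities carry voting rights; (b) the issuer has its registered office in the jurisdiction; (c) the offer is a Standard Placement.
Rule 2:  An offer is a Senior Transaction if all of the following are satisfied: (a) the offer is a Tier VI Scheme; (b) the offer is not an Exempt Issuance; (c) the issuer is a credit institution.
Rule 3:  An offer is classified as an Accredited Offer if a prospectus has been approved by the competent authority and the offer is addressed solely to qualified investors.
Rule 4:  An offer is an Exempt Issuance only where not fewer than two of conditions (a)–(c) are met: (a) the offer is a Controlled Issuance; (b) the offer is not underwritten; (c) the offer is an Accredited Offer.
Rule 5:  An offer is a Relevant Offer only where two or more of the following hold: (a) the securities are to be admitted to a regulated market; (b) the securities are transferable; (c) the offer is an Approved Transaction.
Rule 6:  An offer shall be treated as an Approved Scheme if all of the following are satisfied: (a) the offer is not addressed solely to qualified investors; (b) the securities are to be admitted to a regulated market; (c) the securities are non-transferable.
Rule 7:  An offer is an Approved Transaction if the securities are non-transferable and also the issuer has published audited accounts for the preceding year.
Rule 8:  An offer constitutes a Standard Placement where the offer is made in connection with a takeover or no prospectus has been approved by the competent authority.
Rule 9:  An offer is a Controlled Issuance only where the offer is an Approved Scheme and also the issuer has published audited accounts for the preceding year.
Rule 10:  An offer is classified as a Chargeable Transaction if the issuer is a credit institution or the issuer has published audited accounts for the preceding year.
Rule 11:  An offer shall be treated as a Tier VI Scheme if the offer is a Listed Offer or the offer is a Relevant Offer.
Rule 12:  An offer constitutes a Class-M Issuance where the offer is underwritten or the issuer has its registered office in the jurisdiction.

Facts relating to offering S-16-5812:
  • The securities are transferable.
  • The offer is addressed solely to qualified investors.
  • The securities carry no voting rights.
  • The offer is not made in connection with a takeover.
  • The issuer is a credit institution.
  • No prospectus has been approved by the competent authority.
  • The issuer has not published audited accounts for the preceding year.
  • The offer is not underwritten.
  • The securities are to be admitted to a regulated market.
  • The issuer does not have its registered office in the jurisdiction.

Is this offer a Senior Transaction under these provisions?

Yes

Under rule 8: the offer is made in connection with a takeover? no; or no prospectus has been approved by the competent authority? yes. So the offer is a Standard Placement.
Under rule 1: the securities carry voting rights? no; and the issuer has its registered office in the jurisdiction? no; and Standard Placement (rule 8)? yes. So the offer is not a Listed Offer.
Under rule 7: the securities are non-transferable? no; and the issuer has published audited accounts for the preceding year? no. So the offer is not an Approved Transaction.
Under rule 5: the securities are to be admitted to a regulated market? yes; the securities are transferable? yes; Approved Transaction (rule 7)? no — 2 of 3 hold (need ≥2) → satisfied.
Under rule 11: Listed Offer (rule 1)? no; or Relevant Offer (rule 5)? yes. So the offer is a Tier VI Scheme.
Under rule 6: the offer is not addressed solely to qualified investors? no; and the securities are to be admitted to a regulated market? yes; and the securities are non-transferable? no. So the offer is not an Approved Scheme.
Under rule 9: Approved Scheme (rule 6)? no; and the issuer has published audited accounts for the preceding year? no. So the offer is not a Controlled Issuance.
Under rule 3: a prospectus has been approved by the competent authority? no; and the offer is addressed solely to qualified investors? yes. So the offer is not an Accredited Offer.
Under rule 4: Controlled Issuance (rule 9)? no; the offer is not underwritten? yes; Accredited Offer (rule 3)? no — 1 of 3 hold (need ≥2) → not satisfied.
Under rule 2: Tier VI Scheme (rule 11)? yes; and not an Exempt Issuance (rule 4)? yes; and the issuer is a credit institution? yes. So the offer is a Senior Transaction.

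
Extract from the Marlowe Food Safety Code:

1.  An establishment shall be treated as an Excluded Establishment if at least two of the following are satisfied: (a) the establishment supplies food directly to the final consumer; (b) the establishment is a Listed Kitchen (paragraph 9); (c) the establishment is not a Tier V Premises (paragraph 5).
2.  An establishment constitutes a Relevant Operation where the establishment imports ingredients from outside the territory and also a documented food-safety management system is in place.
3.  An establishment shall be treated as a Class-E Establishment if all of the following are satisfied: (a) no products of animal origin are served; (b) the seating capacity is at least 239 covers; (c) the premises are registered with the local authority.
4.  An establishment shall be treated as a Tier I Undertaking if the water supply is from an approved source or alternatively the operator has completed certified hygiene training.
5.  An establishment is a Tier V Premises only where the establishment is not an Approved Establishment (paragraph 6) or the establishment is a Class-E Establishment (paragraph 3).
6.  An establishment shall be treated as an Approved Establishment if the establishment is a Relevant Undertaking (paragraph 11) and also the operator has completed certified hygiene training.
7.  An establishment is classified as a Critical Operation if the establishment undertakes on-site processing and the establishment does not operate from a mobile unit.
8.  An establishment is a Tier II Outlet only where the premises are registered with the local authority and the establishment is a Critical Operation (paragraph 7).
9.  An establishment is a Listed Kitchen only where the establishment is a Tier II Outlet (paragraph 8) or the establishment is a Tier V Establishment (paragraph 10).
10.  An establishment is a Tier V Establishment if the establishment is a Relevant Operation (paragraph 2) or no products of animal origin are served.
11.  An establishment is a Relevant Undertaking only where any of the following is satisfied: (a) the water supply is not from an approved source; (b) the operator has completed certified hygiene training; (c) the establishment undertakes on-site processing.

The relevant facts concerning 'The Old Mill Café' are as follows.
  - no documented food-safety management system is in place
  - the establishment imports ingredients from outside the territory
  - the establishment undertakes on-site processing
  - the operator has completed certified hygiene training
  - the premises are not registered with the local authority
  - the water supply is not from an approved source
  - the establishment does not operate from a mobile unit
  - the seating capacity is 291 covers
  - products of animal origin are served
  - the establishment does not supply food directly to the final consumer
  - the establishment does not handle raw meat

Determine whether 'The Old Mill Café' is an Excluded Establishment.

paragraph 7 — Critical Operation: [the establishment undertakes on-site processing? yes] AND [the establishment does not operate from a mobile unit? yes] → satisfied.
paragraph 8 — Tier II Outlet: [the premises are registered with the local authority? no] AND [Critical Operation (paragraph 7)? yes] → not satisfied.
paragraph 2 — Relevant Operation: [the establishment imports ingredients from outside the territory? yes] AND [a documented food-safety management system is in place? no] → not satisfied.
paragraph 10 — Tier V Establishment: [Relevant Operation (paragraph 2)? no] OR [no products of animal origin are served? no] → not satisfied.
paragraph 9 — Listed Kitchen: [Tier II Outlet (paragraph 8)? no] OR [Tier V Establishment (paragraph 10)? no] → not satisfied.
paragraph 11 — Relevant Undertaking: [the water supply is not from an approved source? yes] OR [the operator has completed certified hygiene training? yes] OR [the establishment undertakes on-site processing? yes] → satisfied.
paragraph 6 — Approved Establishment: [Relevant Undertaking (paragraph 11)? yes] AND [the operator has completed certified hygiene training? yes] → satisfied.
paragraph 3 — Class-E Establishment: [no products of animal origin are served? no] AND [seating capacity: 291 covers ≥ 239 covers? yes] AND [the premises are registered with the local authority? no] → not satisfied.
paragraph 5 — Tier V Premises: [not an Approved Establishment (paragraph 6)? no] OR [Class-E Establishment (paragraph 3)? no] → not satisfied.
paragraph 1 — Excluded Establishment: the establishment supplies food directly to the final consumer? no; Listed Kitchen (paragraph 9)? no; not a Tier V Premises (paragraph 5)? yes — 1 of 3 hold (need ≥2) → not satisfied.

No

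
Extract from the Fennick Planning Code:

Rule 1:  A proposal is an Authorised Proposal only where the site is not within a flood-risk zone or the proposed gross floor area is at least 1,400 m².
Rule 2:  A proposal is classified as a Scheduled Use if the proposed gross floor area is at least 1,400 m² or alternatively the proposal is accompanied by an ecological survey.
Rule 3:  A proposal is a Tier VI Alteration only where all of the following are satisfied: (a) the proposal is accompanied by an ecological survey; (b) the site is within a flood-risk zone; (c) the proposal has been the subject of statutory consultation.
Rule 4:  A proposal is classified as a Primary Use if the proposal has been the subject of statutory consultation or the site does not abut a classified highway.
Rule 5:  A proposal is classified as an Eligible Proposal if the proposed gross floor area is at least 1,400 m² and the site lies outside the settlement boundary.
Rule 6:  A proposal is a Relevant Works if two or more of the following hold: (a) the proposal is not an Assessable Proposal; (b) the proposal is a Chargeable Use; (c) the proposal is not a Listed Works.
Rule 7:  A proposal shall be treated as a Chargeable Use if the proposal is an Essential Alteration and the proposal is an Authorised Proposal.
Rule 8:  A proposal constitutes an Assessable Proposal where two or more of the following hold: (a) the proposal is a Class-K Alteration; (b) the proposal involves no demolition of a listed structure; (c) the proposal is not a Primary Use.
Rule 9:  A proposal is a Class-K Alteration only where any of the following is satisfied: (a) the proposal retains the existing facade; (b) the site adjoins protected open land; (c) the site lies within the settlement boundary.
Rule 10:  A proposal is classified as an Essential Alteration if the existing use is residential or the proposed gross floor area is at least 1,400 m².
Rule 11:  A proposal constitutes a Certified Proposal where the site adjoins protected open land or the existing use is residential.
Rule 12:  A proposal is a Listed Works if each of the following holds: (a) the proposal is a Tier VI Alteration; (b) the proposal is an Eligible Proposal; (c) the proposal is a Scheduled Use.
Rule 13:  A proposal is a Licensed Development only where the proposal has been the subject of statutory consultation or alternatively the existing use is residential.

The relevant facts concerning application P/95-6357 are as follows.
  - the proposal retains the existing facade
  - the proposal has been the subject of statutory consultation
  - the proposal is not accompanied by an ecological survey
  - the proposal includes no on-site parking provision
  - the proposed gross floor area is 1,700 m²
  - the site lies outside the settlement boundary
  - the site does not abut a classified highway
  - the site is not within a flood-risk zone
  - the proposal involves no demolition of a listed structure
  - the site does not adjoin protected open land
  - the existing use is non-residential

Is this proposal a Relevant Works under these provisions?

Yes

rule 9 — Class-K Alteration: [the proposal retains the existing facade? yes] OR [the site adjoins protected open land? no] OR [the site lies within the settlement boundary? no] → satisfied.
rule 4 — Primary Use: [the proposal has been the subject of statutory consultation? yes] OR [the site does not abut a classified highway? yes] → satisfied.
rule 8 — Assessable Proposal: Class-K Alteration (rule 9)? yes; the proposal involves no demolition of a listed structure? yes; not a Primary Use (rule 4)? no — 2 of 3 hold (need ≥2) → satisfied.
rule 10 — Essential Alteration: [the existing use is residential? no] OR [proposed gross floor area: 1,700 m² ≥ 1,400 m²? yes] → satisfied.
rule 1 — Authorised Proposal: [the site is not within a flood-risk zone? yes] OR [proposed gross floor area: 1,700 m² ≥ 1,400 m²? yes] → satisfied.
rule 7 — Chargeable Use: [Essential Alteration (rule 10)? yes] AND [Authorised Proposal (rule 1)? yes] → satisfied.
rule 3 — Tier VI Alteration: [the proposal is accompanied by an ecological survey? no] AND [the site is within a flood-risk zone? no] AND [the proposal has been the subject of statutory consultation? yes] → not satisfied.
rule 5 — Eligible Proposal: [proposed gross floor area: 1,700 m² ≥ 1,400 m²? yes] AND [the site lies outside the settlement boundary? yes] → satisfied.
rule 2 — Scheduled Use: [proposed gross floor area: 1,700 m² ≥ 1,400 m²? yes] OR [the proposal is accompanied by an ecological survey? no] → satisfied.
rule 12 — Listed Works: [Tier VI Alteration (rule 3)? no] AND [Eligible Proposal (rule 5)? yes] AND [Scheduled Use (rule 2)? yes] → not satisfied.
rule 6 — Relevant Works: not an Assessable Proposal (rule 8)? no; Chargeable Use (rule 7)? yes; not a Listed Works (rule 12)? yes — 2 of 3 hold (need ≥2) → satisfied.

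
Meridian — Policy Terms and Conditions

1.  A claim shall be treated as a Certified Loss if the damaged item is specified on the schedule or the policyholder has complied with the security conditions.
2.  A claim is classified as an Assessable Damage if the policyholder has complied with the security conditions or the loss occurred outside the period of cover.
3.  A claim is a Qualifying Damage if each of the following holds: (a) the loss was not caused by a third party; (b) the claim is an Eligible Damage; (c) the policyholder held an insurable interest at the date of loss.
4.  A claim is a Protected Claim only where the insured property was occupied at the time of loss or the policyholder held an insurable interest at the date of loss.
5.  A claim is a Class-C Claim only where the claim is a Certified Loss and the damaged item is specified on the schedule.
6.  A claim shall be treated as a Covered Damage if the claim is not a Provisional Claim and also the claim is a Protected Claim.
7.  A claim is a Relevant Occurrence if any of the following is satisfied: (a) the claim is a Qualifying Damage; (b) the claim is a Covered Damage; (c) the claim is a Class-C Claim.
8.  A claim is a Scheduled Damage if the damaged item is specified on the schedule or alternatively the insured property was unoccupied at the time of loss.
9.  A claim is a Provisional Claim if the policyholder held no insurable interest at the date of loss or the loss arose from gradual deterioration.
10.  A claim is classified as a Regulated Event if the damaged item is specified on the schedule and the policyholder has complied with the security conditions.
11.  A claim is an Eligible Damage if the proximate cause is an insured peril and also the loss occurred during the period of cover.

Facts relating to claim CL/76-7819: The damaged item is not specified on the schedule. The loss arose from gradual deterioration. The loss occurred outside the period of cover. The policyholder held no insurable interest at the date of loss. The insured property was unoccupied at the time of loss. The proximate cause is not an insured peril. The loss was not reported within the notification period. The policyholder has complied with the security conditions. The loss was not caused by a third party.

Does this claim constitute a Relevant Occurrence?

Under paragraph 11: the proximate cause is an insured peril? no; and the loss occurred during the period of cover? no. So the claim is not an Eligible Damage.
Under paragraph 3: the loss was not caused by a third party? yes; and Eligible Damage (paragraph 11)? no; and the policyholder held an insurable interest at the date of loss? no. So the claim is not a Qualifying Damage.
Under paragraph 9: the policyholder held no insurable interest at the date of loss? yes; or the loss arose from gradual deterioration? yes. So the claim is a Provisional Claim.
Under paragraph 4: the insured property was occupied at the time of loss? no; or the policyholder held an insurable interest at the date of loss? no. So the claim is not a Protected Claim.
Under paragraph 6: not a Provisional Claim (paragraph 9)? no; and Protected Claim (paragraph 4)? no. So the claim is not a Covered Damage.
Under paragraph 1: the damaged item is specified on the schedule? no; or the policyholder has complied with the security conditions? yes. So the claim is a Certified Loss.
Under paragraph 5: Certified Loss (paragraph 1)? yes; and the damaged item is specified on the schedule? no. So the claim is not a Class-C Claim.
Under paragraph 7: Qualifying Damage (paragraph 3)? no; or Covered Damage (paragraph 6)? no; or Class-C Claim (paragraph 5)? no. So the claim is not a Relevant Occurrence.

No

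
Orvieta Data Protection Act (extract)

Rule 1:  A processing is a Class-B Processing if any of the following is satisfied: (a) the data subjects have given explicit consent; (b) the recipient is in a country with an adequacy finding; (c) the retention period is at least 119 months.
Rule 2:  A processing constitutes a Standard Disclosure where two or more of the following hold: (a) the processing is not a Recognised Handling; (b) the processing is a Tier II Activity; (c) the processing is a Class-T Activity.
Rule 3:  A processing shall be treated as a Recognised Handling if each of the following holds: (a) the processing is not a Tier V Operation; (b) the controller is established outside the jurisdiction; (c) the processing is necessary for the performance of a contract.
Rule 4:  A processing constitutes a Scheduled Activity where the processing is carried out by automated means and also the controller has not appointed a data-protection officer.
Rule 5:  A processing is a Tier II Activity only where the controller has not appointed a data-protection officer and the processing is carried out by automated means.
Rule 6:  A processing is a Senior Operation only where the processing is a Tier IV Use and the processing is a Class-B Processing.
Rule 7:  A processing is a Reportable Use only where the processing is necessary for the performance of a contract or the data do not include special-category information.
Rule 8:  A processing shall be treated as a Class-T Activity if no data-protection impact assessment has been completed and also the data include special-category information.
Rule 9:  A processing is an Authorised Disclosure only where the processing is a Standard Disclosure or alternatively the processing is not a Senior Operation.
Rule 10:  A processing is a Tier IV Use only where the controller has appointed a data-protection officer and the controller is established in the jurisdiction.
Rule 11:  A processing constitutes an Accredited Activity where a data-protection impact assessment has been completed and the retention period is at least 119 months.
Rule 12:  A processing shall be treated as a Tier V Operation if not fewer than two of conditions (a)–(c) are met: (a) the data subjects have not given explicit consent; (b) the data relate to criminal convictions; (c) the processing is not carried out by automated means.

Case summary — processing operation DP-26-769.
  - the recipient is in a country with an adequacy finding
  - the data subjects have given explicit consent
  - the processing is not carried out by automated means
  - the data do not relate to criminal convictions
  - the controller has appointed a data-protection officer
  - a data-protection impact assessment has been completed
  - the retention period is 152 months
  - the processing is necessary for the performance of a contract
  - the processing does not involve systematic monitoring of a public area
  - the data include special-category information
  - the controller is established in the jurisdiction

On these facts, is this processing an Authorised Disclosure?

Under rule 12: the data subjects have not given explicit consent? no; the data relate to criminal convictions? no; the processing is not carried out by automated means? yes — 1 of 3 hold (need ≥2) → not satisfied.
Under rule 3: not a Tier V Operation (rule 12)? yes; and the controller is established outside the jurisdiction? no; and the processing is necessary for the performance of a contract? yes. So the processing is not a Recognised Handling.
Under rule 5: the controller has not appointed a data-protection officer? no; and the processing is carried out by automated means? no. So the processing is not a Tier II Activity.
Under rule 8: no data-protection impact assessment has been completed? no; and the data include special-category information? yes. So the processing is not a Class-T Activity.
Under rule 2: not a Recognised Handling (rule 3)? yes; Tier II Activity (rule 5)? no; Class-T Activity (rule 8)? no — 1 of 3 hold (need ≥2) → not satisfied.
Under rule 10: the controller has appointed a data-protection officer? yes; and the controller is established in the jurisdiction? yes. So the processing is a Tier IV Use.
Under rule 1: the data subjects have given explicit consent? yes; or the recipient is in a country with an adequacy finding? yes; or retention period: 152 months ≥ 119 months? yes. So the processing is a Class-B Processing.
Under rule 6: Tier IV Use (rule 10)? yes; and Class-B Processing (rule 1)? yes. So the processing is a Senior Operation.
Under rule 9: Standard Disclosure (rule 2)? no; or not a Senior Operation (rule 6)? no. So the processing is not an Authorised Disclosure.

No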